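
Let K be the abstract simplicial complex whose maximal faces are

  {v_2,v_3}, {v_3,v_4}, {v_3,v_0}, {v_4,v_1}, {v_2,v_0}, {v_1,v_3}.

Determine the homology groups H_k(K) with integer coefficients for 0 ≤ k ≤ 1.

H_0 ≅ Z,  H_1 ≅ Z^2.

Order the vertices as v_0 < v_1 < v_2 < v_3 < v_4. Listing each simplex with vertices in this order, K has dimension 1 with simplices:

  0-simplices (5): [v_0], [v_1], [v_2], [v_3], [v_4]
  1-simplices (6): [v_0,v_2], [v_0,v_3], [v_1,v_3], [v_1,v_4], [v_2,v_3], [v_3,v_4]

Hence C_0 ≅ Z^5, C_1 ≅ Z^6.

∂_1: C_1 → C_0 is given by ∂[p,q] = [q] − [p].
The 5×6 boundary matrix has rank 4 and Smith normal form diag(1,1,1,1).

Computing H_k = (kernel of ∂_k) / (image of ∂_{k+1}):

  H_0: rank C_0 − rank ∂_1 = 5 − 4 = 1, and the invariant factors of ∂_1 are all 1, so H_0 ≅ Z.
  H_1: rank ker ∂_1 − rank ∂_2 = (6 − 4) − 0 = 2, and there is no ∂_2, so H_1 ≅ Z^2.

As a check, the Euler characteristic is 5 − 6 = -1, which agrees with 1 − 2 = -1.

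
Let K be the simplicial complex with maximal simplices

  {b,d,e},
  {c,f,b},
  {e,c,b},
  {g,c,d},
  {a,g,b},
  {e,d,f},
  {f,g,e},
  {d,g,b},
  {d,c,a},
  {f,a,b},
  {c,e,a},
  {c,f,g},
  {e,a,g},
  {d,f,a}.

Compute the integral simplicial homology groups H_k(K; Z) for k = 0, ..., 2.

H_0 ≅ Z,  H_1 ≅ Z^2,  H_2 ≅ Z.

Take the total order a < b < c < d < e < f < g on the vertex set. Then K (dimension 2) consists of the simplices:

  0-simplices (7): a, b, c, d, e, f, g
  1-simplices (21): ab, ac, ad, ae, af, ag, bc, bd, be, bf, bg, cd, ce, cf, cg, de, df, dg, ef, eg, fg
  2-simplices (14): abf, abg, acd, ace, adf, aeg, bce, bcf, bde, bdg, cdg, cfg, def, efg

so the chain groups are C_0 ≅ Z^7, C_1 ≅ Z^21, C_2 ≅ Z^14.

The boundary map ∂_1: C_1 → C_0 sends each edge [p,q] (with p < q) to q − p. For instance
  ∂bc = c − b.
This gives a 7×21 integer matrix of rank 6; reducing to Smith normal form yields diagonal entries (1,1,1,1,1,1).

The boundary map ∂_2: C_2 → C_1 sends each 2-simplex [p,q,r] to [q,r] − [p,r] + [p,q]. For instance
  ∂acd = cd − ad + ac,
  ∂bdg = dg − bg + bd.
This gives a 21×14 integer matrix of rank 13; reducing to Smith normal form yields diagonal entries (1,1,1,1,1,1,1,1,1,1,1,1,1).

Reading off H_k = ker ∂_k / im ∂_{k+1}:

  H_0: rank C_0 − rank ∂_1 = 7 − 6 = 1, and the invariant factors of ∂_1 are all 1, so H_0 ≅ Z.
  H_1: rank ker ∂_1 − rank ∂_2 = (21 − 6) − 13 = 2, and the invariant factors of ∂_2 are all 1, so H_1 ≅ Z^2.
  H_2: rank ker ∂_2 − rank ∂_3 = (14 − 13) − 0 = 1, and there is no ∂_3, so H_2 ≅ Z.

As a check, the Euler characteristic is 7 − 21 + 14 = 0, which agrees with 1 − 2 + 1 = 0.
(K is a triangulation of the torus T^2.)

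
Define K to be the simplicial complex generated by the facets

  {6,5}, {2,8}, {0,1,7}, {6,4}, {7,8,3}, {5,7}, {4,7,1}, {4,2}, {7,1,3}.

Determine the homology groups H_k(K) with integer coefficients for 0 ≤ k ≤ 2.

K has 9 vertices, 14 edges, 4 triangles.
rank ∂_0 = 0, rank ∂_1 = 8 ⇒ b_0 = 9 − 0 − 8 = 1; all invariant factors of ∂_1 are 1 so no torsion. So H_0 ≅ Z.
rank ∂_1 = 8, rank ∂_2 = 4 ⇒ b_1 = 14 − 8 − 4 = 2; all invariant factors of ∂_2 are 1 so no torsion. So H_1 ≅ Z^2.
rank ∂_2 = 4, rank ∂_3 = 0 ⇒ b_2 = 4 − 4 − 0 = 0. So H_2 ≅ 0.

H_0 = Z,  H_1 = Z^2,  H_2 = 0.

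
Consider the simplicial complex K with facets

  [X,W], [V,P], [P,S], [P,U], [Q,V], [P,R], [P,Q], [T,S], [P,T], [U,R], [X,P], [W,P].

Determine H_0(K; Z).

H_0 = Z.

Order the vertices as P < Q < R < S < T < U < V < W < X. Listing each simplex with vertices in this order, K has dimension 1 with simplices:

  0-simplices (9): P, Q, R, S, T, U, V, W, X
  1-simplices (12): PQ, PR, PS, PT, PU, PV, PW, PX, QV, RU, ST, WX

so the chain groups are C_0 ≅ Z^9, C_1 ≅ Z^12.

Boundary ∂_1: C_1 → C_0 sends each edge [p,q] (with p < q) to q − p. For instance
  ∂PU = U − P.
The 9×12 boundary matrix has rank 8 and Smith normal form diag(1,1,1,1,1,1,1,1).

From H_k ≅ ker(∂_k) / im(∂_{k+1}) we obtain:

  H_0: rank C_0 − rank ∂_1 = 9 − 8 = 1, and the invariant factors of ∂_1 are all 1, so H_0 ≅ Z.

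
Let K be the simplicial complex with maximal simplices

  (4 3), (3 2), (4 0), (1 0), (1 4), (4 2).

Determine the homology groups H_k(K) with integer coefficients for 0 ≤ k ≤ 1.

H_0 ≅ Z,  H_1 ≅ Z^2.

Order the vertices as 0 < 1 < 2 < 3 < 4. Listing each simplex with vertices in this order, K has dimension 1 with simplices:

  0-simplices (5): [0], [1], [2], [3], [4]
  1-simplices (6): [0,1], [0,4], [1,4], [2,3], [2,4], [3,4]

so the chain groups are C_0 ≅ Z^5, C_1 ≅ Z^6.

The boundary map ∂_1: C_1 → C_0 is given by ∂[p,q] = [q] − [p]. For instance
  ∂[2,3] = [3] − [2].
The 5×6 boundary matrix has rank 4 and Smith normal form diag(1,1,1,1).

Now H_k = ker ∂_k / im ∂_{k+1}, so:

  H_0: rank C_0 − rank ∂_1 = 5 − 4 = 1, and the invariant factors of ∂_1 are all 1, so H_0 = Z.
  H_1: rank ker ∂_1 − rank ∂_2 = (6 − 4) − 0 = 2, and there is no ∂_2, so H_1 = Z^2.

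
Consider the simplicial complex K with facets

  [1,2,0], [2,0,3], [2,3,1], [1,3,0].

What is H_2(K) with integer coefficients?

Take the total order 0 < 1 < 2 < 3 on the vertex set. Then K (dimension 2) consists of the simplices:

  0-simplices (4): [0], [1], [2], [3]
  1-simplices (6): [0,1], [0,2], [0,3], [1,2], [1,3], [2,3]
  2-simplices (4): [0,1,2], [0,1,3], [0,2,3], [1,2,3]

Hence C_0 ≅ Z^4, C_1 ≅ Z^6, C_2 ≅ Z^4.

The boundary map ∂_1: C_1 → C_0 maps an edge to its endpoints' difference, ∂[p,q] = q − p. For instance
  ∂[0,1] = [1] − [0].
The resulting 4×6 matrix has rank 3, and its Smith normal form has invariant factors (1,1,1).

The boundary map ∂_2: C_2 → C_1 maps a triangle to the signed sum of its edges. For instance
  ∂[0,2,3] = [2,3] − [0,3] + [0,2],
  ∂[0,1,3] = [1,3] − [0,3] + [0,1].
As a 6×4 matrix over Z this has rank 3, with invariant factors (1,1,1).

From H_k ≅ ker(∂_k) / im(∂_{k+1}) we obtain:

  H_2: rank ker ∂_2 − rank ∂_3 = (4 − 3) − 0 = 1, and there is no ∂_3, so H_2 = Z.

(K is a triangulation of the 2-sphere S^2.)

H_2 = Z.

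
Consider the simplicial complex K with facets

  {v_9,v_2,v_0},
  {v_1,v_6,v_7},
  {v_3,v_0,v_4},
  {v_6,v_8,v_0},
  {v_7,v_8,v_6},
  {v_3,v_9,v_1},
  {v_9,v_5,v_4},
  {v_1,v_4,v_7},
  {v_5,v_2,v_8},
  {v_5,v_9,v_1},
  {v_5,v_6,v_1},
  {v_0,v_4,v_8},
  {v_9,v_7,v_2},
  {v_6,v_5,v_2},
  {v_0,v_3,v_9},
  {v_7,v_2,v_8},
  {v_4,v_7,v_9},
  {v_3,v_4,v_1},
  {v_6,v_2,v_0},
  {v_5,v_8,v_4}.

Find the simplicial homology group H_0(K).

H_0 ≅ Z.

We work with the vertex ordering v_0 < v_1 < v_2 < v_3 < v_4 < v_5 < v_6 < v_7 < v_8 < v_9. The simplices of K, each written with vertices in increasing order, are:

  0-simplices (10): [v_0], [v_1], [v_2], [v_3], [v_4], [v_5], [v_6], [v_7], [v_8], [v_9]
  1-simplices (30): (30 of them)
  2-simplices (20): (20 of them)

so the chain groups are C_0 ≅ Z^10, C_1 ≅ Z^30, C_2 ≅ Z^20.

Boundary ∂_1: C_1 → C_0 maps an edge to its endpoints' difference, ∂[p,q] = q − p.
The 10×30 boundary matrix has rank 9 and Smith normal form diag(1,1,1,1,1,1,1,1,1).

Boundary ∂_2: C_2 → C_1 maps a triangle to the signed sum of its edges. For instance
  ∂[v_0,v_2,v_6] = [v_2,v_6] − [v_0,v_6] + [v_0,v_2],
  ∂[v_1,v_5,v_9] = [v_5,v_9] − [v_1,v_9] + [v_1,v_5].
This gives a 30×20 integer matrix of rank 20; reducing to Smith normal form yields diagonal entries (1,1,1,1,1,1,1,1,1,1,1,1,1,1,1,1,1,1,1,2).

Computing H_k = (kernel of ∂_k) / (image of ∂_{k+1}):

  H_0: rank C_0 − rank ∂_1 = 10 − 9 = 1, and the invariant factors of ∂_1 are all 1, so H_0 ≅ Z.

(K is a triangulation of the Klein bottle.)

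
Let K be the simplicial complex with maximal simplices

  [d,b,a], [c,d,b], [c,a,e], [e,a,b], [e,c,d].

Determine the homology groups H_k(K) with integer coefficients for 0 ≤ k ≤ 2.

Fix the vertex order a < b < c < d < e and write every simplex with vertices in increasing order. Then dim K = 2 and the simplices of K are:

  0-simplices (5): a, b, c, d, e
  1-simplices (10): ab, ac, ad, ae, bc, bd, be, cd, ce, de
  2-simplices (5): abd, abe, ace, bcd, cde

Hence C_0 ≅ Z^5, C_1 ≅ Z^10, C_2 ≅ Z^5.

∂_1: C_1 → C_0 sends each edge [p,q] (with p < q) to q − p.
The 5×10 boundary matrix has rank 4 and Smith normal form diag(1,1,1,1).

Boundary ∂_2: C_2 → C_1 sends each 2-simplex [p,q,r] to [q,r] − [p,r] + [p,q]. For instance
  ∂abe = be − ae + ab,
  ∂abd = bd − ad + ab.
The resulting 10×5 matrix has rank 5, and its Smith normal form has invariant factors (1,1,1,1,1).

Now H_k = ker ∂_k / im ∂_{k+1}, so:

  H_0: rank C_0 − rank ∂_1 = 5 − 4 = 1, and the invariant factors of ∂_1 are all 1, so H_0 ≅ Z.
  H_1: rank ker ∂_1 − rank ∂_2 = (10 − 4) − 5 = 1, and the invariant factors of ∂_2 are all 1, so H_1 ≅ Z.
  H_2: rank ker ∂_2 − rank ∂_3 = (5 − 5) − 0 = 0, and there is no ∂_3, so H_2 ≅ 0.

H_0 ≅ Z,  H_1 ≅ Z,  H_2 = 0.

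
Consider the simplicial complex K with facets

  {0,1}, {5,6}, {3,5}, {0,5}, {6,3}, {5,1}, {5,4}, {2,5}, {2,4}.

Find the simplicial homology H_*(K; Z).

H_0 ≅ Z,  H_1 ≅ Z^3.

Take the total order 0 < 1 < 2 < 3 < 4 < 5 < 6 on the vertex set. Then K (dimension 1) consists of the simplices:

  0-simplices (7): [0], [1], [2], [3], [4], [5], [6]
  1-simplices (9): [0,1], [0,5], [1,5], [2,4], [2,5], [3,5], [3,6], [4,5], [5,6]

so the chain groups are C_0 ≅ Z^7, C_1 ≅ Z^9.

Boundary ∂_1: C_1 → C_0 sends each edge [p,q] (with p < q) to q − p.
This gives a 7×9 integer matrix of rank 6; reducing to Smith normal form yields diagonal entries (1,1,1,1,1,1).

Now H_k = ker ∂_k / im ∂_{k+1}, so:

  H_0: rank C_0 − rank ∂_1 = 7 − 6 = 1, and the invariant factors of ∂_1 are all 1, so H_0 ≅ Z.
  H_1: rank ker ∂_1 − rank ∂_2 = (9 − 6) − 0 = 3, and there is no ∂_2, so H_1 ≅ Z^3.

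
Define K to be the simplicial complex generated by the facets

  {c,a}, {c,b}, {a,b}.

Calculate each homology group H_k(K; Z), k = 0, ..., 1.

Fix the vertex order a < b < c and write every simplex with vertices in increasing order. Then dim K = 1 and the simplices of K are:

  0-simplices (3): a, b, c
  1-simplices (3): ab, ac, bc

giving chain groups C_0 ≅ Z^3, C_1 ≅ Z^3.

Boundary ∂_1: C_1 → C_0 sends each edge [p,q] (with p < q) to q − p. For instance
  ∂bc = c − b.
The 3×3 boundary matrix has rank 2 and Smith normal form diag(1,1).

From H_k ≅ ker(∂_k) / im(∂_{k+1}) we obtain:

  H_0: rank C_0 − rank ∂_1 = 3 − 2 = 1, and the invariant factors of ∂_1 are all 1, so H_0 ≅ Z.
  H_1: rank ker ∂_1 − rank ∂_2 = (3 − 2) − 0 = 1, and there is no ∂_2, so H_1 ≅ Z.

H_0 ≅ Z,  H_1 ≅ Z.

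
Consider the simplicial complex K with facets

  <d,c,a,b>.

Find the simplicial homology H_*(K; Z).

H_0 ≅ Z,  H_1 = 0,  H_2 = 0,  H_3 = 0.

We work with the vertex ordering a < b < c < d. The simplices of K, each written with vertices in increasing order, are:

  0-simplices (4): a, b, c, d
  1-simplices (6): ab, ac, ad, bc, bd, cd
  2-simplices (4): abc, abd, acd, bcd
  3-simplices (1): abcd

giving chain groups C_0 ≅ Z^4, C_1 ≅ Z^6, C_2 ≅ Z^4, C_3 ≅ Z^1.

Boundary ∂_1: C_1 → C_0 sends each edge [p,q] (with p < q) to q − p. For instance
  ∂bd = d − b.
The resulting 4×6 matrix has rank 3, and its Smith normal form has invariant factors (1,1,1).

∂_2: C_2 → C_1 sends each 2-simplex [p,q,r] to [q,r] − [p,r] + [p,q]. For instance
  ∂abc = bc − ac + ab,
  ∂abd = bd − ad + ab.
The resulting 6×4 matrix has rank 3, and its Smith normal form has invariant factors (1,1,1).

∂_3: C_3 → C_2 sends each 3-simplex σ to the alternating sum Σ_i (−1)^i (σ with its i-th vertex removed). For instance
  ∂abcd = bcd − acd + abd − abc.
The 4×1 boundary matrix has rank 1 and Smith normal form diag(1).

Now H_k = ker ∂_k / im ∂_{k+1}, so:

  H_0: rank C_0 − rank ∂_1 = 4 − 3 = 1, and the invariant factors of ∂_1 are all 1, so H_0 = Z.
  H_1: rank ker ∂_1 − rank ∂_2 = (6 − 3) − 3 = 0, and the invariant factors of ∂_2 are all 1, so H_1 = 0.
  H_2: rank ker ∂_2 − rank ∂_3 = (4 − 3) − 1 = 0, and the invariant factors of ∂_3 are all 1, so H_2 = 0.
  H_3: rank ker ∂_3 − rank ∂_4 = (1 − 1) − 0 = 0, and there is no ∂_4, so H_3 = 0.

(K is a triangulation of the 3-simplex.)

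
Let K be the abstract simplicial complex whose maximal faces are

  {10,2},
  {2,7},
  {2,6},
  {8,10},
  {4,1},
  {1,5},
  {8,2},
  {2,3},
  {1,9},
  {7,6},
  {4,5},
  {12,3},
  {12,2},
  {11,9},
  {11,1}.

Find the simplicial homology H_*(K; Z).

Fix the vertex order 1 < 2 < 3 < 4 < 5 < 6 < 7 < 8 < 9 < 10 < 11 < 12 and write every simplex with vertices in increasing order. Then dim K = 1 and the simplices of K are:

  0-simplices (12): [1], [2], [3], [4], [5], [6], [7], [8], [9], [10], [11], [12]
  1-simplices (15): [1,4], [1,5], [1,9], [1,11], [2,3], [2,6], [2,7], [2,8], [2,10], [2,12], [3,12], [4,5], [6,7], [8,10], [9,11]

Hence C_0 ≅ Z^12, C_1 ≅ Z^15.

∂_1: C_1 → C_0 is given by ∂[p,q] = [q] − [p]. For instance
  ∂[2,3] = [3] − [2].
The resulting 12×15 matrix has rank 10, and its Smith normal form has invariant factors (1,1,1,1,1,1,1,1,1,1).

Reading off H_k = ker ∂_k / im ∂_{k+1}:

  H_0: rank C_0 − rank ∂_1 = 12 − 10 = 2, and the invariant factors of ∂_1 are all 1, so H_0 = Z^2.
  H_1: rank ker ∂_1 − rank ∂_2 = (15 − 10) − 0 = 5, and there is no ∂_2, so H_1 = Z^5.

H_0 ≅ Z^2,  H_1 ≅ Z^5.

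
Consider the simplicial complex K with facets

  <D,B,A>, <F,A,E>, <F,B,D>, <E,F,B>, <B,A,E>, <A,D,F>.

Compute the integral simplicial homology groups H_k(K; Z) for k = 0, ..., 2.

Take the total order A < B < D < E < F on the vertex set. Then K (dimension 2) consists of the simplices:

  0-simplices (5): A, B, D, E, F
  1-simplices (9): AB, AD, AE, AF, BD, BE, BF, DF, EF
  2-simplices (6): ABD, ABE, ADF, AEF, BDF, BEF

giving chain groups C_0 ≅ Z^5, C_1 ≅ Z^9, C_2 ≅ Z^6.

∂_1: C_1 → C_0 is given by ∂[p,q] = [q] − [p].
As a 5×9 matrix over Z this has rank 4, with invariant factors (1,1,1,1).

The boundary map ∂_2: C_2 → C_1 maps a triangle to the signed sum of its edges. For instance
  ∂AEF = EF − AF + AE,
  ∂ABD = BD − AD + AB.
This gives a 9×6 integer matrix of rank 5; reducing to Smith normal form yields diagonal entries (1,1,1,1,1).

Computing H_k = (kernel of ∂_k) / (image of ∂_{k+1}):

  H_0: rank C_0 − rank ∂_1 = 5 − 4 = 1, and the invariant factors of ∂_1 are all 1, so H_0 ≅ Z.
  H_1: rank ker ∂_1 − rank ∂_2 = (9 − 4) − 5 = 0, and the invariant factors of ∂_2 are all 1, so H_1 ≅ 0.
  H_2: rank ker ∂_2 − rank ∂_3 = (6 − 5) − 0 = 1, and there is no ∂_3, so H_2 ≅ Z.

H_0 = Z,  H_1 = 0,  H_2 = Z.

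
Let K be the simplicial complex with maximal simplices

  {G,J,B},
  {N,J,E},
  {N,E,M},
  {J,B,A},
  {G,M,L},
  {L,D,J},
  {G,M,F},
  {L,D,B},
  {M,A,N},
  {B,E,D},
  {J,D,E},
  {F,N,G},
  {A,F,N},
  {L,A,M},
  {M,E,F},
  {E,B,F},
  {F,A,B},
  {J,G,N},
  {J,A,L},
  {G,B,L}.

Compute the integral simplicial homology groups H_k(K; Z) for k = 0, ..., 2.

Take the total order A < B < D < E < F < G < J < L < M < N on the vertex set. Then K (dimension 2) consists of the simplices:

  0-simplices (10): A, B, D, E, F, G, J, L, M, N
  1-simplices (30): AB, AF, AJ, AL, AM, AN, BD, BE, BF, BG, BJ, BL, DE, DJ, DL, EF, EJ, EM, EN, FG, FM, FN, GJ, GL, GM, GN, JL, JN, LM, MN
  2-simplices (20): ABF, ABJ, AFN, AJL, ALM, AMN, BDE, BDL, BEF, BGJ, BGL, DEJ, DJL, EFM, EJN, EMN, FGM, FGN, GJN, GLM

so the chain groups are C_0 ≅ Z^10, C_1 ≅ Z^30, C_2 ≅ Z^20.

Boundary ∂_1: C_1 → C_0 is given by ∂[p,q] = [q] − [p]. For instance
  ∂BE = E − B.
The resulting 10×30 matrix has rank 9, and its Smith normal form has invariant factors (1,1,1,1,1,1,1,1,1).

The boundary map ∂_2: C_2 → C_1 maps a triangle to the signed sum of its edges. For instance
  ∂ALM = LM − AM + AL,
  ∂BGJ = GJ − BJ + BG.
As a 30×20 matrix over Z this has rank 20, with invariant factors (1,1,1,1,1,1,1,1,1,1,1,1,1,1,1,1,1,1,1,2).

Computing H_k = (kernel of ∂_k) / (image of ∂_{k+1}):

  H_0: rank C_0 − rank ∂_1 = 10 − 9 = 1, and the invariant factors of ∂_1 are all 1, so H_0 = Z.
  H_1: rank ker ∂_1 − rank ∂_2 = (30 − 9) − 20 = 1, and ∂_2 has invariant factor 2 > 1, so H_1 = Z ⊕ Z/2.
  H_2: rank ker ∂_2 − rank ∂_3 = (20 − 20) − 0 = 0, and there is no ∂_3, so H_2 = 0.

H_0 ≅ Z,  H_1 ≅ Z ⊕ Z/2,  H_2 = 0.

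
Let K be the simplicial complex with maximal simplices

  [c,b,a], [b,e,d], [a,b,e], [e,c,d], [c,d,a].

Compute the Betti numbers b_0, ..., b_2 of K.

Take the total order a < b < c < d < e on the vertex set. Then K (dimension 2) consists of the simplices:

  0-simplices (5): a, b, c, d, e
  1-simplices (10): ab, ac, ad, ae, bc, bd, be, cd, ce, de
  2-simplices (5): abc, abe, acd, bde, cde

Hence C_0 ≅ Z^5, C_1 ≅ Z^10, C_2 ≅ Z^5.

The boundary map ∂_1: C_1 → C_0 is given by ∂[p,q] = [q] − [p]. For instance
  ∂ae = e − a.
The 5×10 boundary matrix has rank 4 and Smith normal form diag(1,1,1,1).

∂_2: C_2 → C_1 acts by ∂[p,q,r] = [q,r] − [p,r] + [p,q]. For instance
  ∂cde = de − ce + cd,
  ∂abe = be − ae + ab.
This gives a 10×5 integer matrix of rank 5; reducing to Smith normal form yields diagonal entries (1,1,1,1,1).

Now H_k = ker ∂_k / im ∂_{k+1}, so:

  H_0: rank C_0 − rank ∂_1 = 5 − 4 = 1, and the invariant factors of ∂_1 are all 1, so H_0 ≅ Z.
  H_1: rank ker ∂_1 − rank ∂_2 = (10 − 4) − 5 = 1, and the invariant factors of ∂_2 are all 1, so H_1 ≅ Z.
  H_2: rank ker ∂_2 − rank ∂_3 = (5 − 5) − 0 = 0, and there is no ∂_3, so H_2 ≅ 0.

(K is a triangulation of the Möbius band.)

Hence the Betti numbers are b_0 = 1, b_1 = 1, b_2 = 0.

b_0 = 1, b_1 = 1, b_2 = 0.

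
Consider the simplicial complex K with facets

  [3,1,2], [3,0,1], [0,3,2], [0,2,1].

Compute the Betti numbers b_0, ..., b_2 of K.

b_0 = 1, b_1 = 0, b_2 = 1.

Order the vertices as 0 < 1 < 2 < 3. Listing each simplex with vertices in this order, K has dimension 2 with simplices:

  0-simplices (4): [0], [1], [2], [3]
  1-simplices (6): [0,1], [0,2], [0,3], [1,2], [1,3], [2,3]
  2-simplices (4): [0,1,2], [0,1,3], [0,2,3], [1,2,3]

Hence C_0 ≅ Z^4, C_1 ≅ Z^6, C_2 ≅ Z^4.

∂_1: C_1 → C_0 sends each edge [p,q] (with p < q) to q − p.
As a 4×6 matrix over Z this has rank 3, with invariant factors (1,1,1).

∂_2: C_2 → C_1 sends each 2-simplex [p,q,r] to [q,r] − [p,r] + [p,q]. For instance
  ∂[0,2,3] = [2,3] − [0,3] + [0,2],
  ∂[0,1,3] = [1,3] − [0,3] + [0,1].
As a 6×4 matrix over Z this has rank 3, with invariant factors (1,1,1).

From H_k ≅ ker(∂_k) / im(∂_{k+1}) we obtain:

  H_0: rank C_0 − rank ∂_1 = 4 − 3 = 1, and the invariant factors of ∂_1 are all 1, so H_0 ≅ Z.
  H_1: rank ker ∂_1 − rank ∂_2 = (6 − 3) − 3 = 0, and the invariant factors of ∂_2 are all 1, so H_1 ≅ 0.
  H_2: rank ker ∂_2 − rank ∂_3 = (4 − 3) − 0 = 1, and there is no ∂_3, so H_2 ≅ Z.

Hence the Betti numbers are b_0 = 1, b_1 = 0, b_2 = 1.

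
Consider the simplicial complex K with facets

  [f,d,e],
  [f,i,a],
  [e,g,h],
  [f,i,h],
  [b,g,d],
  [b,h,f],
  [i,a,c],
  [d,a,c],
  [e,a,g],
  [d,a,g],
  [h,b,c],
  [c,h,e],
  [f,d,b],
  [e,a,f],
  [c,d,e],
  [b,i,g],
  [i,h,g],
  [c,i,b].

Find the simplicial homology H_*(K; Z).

We work with the vertex ordering a < b < c < d < e < f < g < h < i. The simplices of K, each written with vertices in increasing order, are:

  0-simplices (9): a, b, c, d, e, f, g, h, i
  1-simplices (27): ac, ad, ae, af, ag, ai, bc, bd, bf, bg, bh, bi, cd, ce, ch, ci, de, df, dg, ef, eg, eh, fh, fi, gh, gi, hi
  2-simplices (18): acd, aci, adg, aef, aeg, afi, bch, bci, bdf, bdg, bfh, bgi, cde, ceh, def, egh, fhi, ghi

Hence C_0 ≅ Z^9, C_1 ≅ Z^27, C_2 ≅ Z^18.

Boundary ∂_1: C_1 → C_0 maps an edge to its endpoints' difference, ∂[p,q] = q − p. For instance
  ∂eg = g − e.
The 9×27 boundary matrix has rank 8 and Smith normal form diag(1,1,1,1,1,1,1,1).

Boundary ∂_2: C_2 → C_1 maps a triangle to the signed sum of its edges. For instance
  ∂ghi = hi − gi + gh,
  ∂acd = cd − ad + ac.
The 27×18 boundary matrix has rank 18 and Smith normal form diag(1,1,1,1,1,1,1,1,1,1,1,1,1,1,1,1,1,2).

Computing H_k = (kernel of ∂_k) / (image of ∂_{k+1}):

  H_0: rank C_0 − rank ∂_1 = 9 − 8 = 1, and the invariant factors of ∂_1 are all 1, so H_0 = Z.
  H_1: rank ker ∂_1 − rank ∂_2 = (27 − 8) − 18 = 1, and ∂_2 has invariant factor 2 > 1, so H_1 = Z ⊕ Z_2.
  H_2: rank ker ∂_2 − rank ∂_3 = (18 − 18) − 0 = 0, and there is no ∂_3, so H_2 = 0.

As a check, the Euler characteristic is 9 − 27 + 18 = 0, which agrees with 1 − 1 + 0 = 0.

H_0 = Z,  H_1 = Z ⊕ Z_2,  H_2 = 0.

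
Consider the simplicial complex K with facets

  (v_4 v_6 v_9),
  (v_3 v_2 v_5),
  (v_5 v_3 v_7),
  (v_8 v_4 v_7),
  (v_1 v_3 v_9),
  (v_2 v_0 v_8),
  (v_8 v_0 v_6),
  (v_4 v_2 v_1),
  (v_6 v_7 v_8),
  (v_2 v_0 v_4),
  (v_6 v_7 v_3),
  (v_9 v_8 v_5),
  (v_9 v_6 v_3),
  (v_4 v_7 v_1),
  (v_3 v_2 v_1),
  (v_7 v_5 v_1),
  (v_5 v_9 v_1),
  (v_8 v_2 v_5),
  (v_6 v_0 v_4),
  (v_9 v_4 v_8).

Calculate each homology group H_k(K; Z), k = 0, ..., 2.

H_0 ≅ Z,  H_1 ≅ Z × Z/2,  H_2 = 0.

Order the vertices as v_0 < v_1 < v_2 < v_3 < v_4 < v_5 < v_6 < v_7 < v_8 < v_9. Listing each simplex with vertices in this order, K has dimension 2 with simplices:

  0-simplices (10): [v_0], [v_1], [v_2], [v_3], [v_4], [v_5], [v_6], [v_7], [v_8], [v_9]
  1-simplices (30): (30 of them)
  2-simplices (20): (20 of them)

so the chain groups are C_0 ≅ Z^10, C_1 ≅ Z^30, C_2 ≅ Z^20.

Boundary ∂_1: C_1 → C_0 is given by ∂[p,q] = [q] − [p]. For instance
  ∂[v_3,v_7] = [v_7] − [v_3].
As a 10×30 matrix over Z this has rank 9, with invariant factors (1,1,1,1,1,1,1,1,1).

Boundary ∂_2: C_2 → C_1 maps a triangle to the signed sum of its edges. For instance
  ∂[v_3,v_6,v_7] = [v_6,v_7] − [v_3,v_7] + [v_3,v_6],
  ∂[v_1,v_5,v_9] = [v_5,v_9] − [v_1,v_9] + [v_1,v_5].
This gives a 30×20 integer matrix of rank 20; reducing to Smith normal form yields diagonal entries (1,1,1,1,1,1,1,1,1,1,1,1,1,1,1,1,1,1,1,2).

Reading off H_k = ker ∂_k / im ∂_{k+1}:

  H_0: rank C_0 − rank ∂_1 = 10 − 9 = 1, and the invariant factors of ∂_1 are all 1, so H_0 ≅ Z.
  H_1: rank ker ∂_1 − rank ∂_2 = (30 − 9) − 20 = 1, and ∂_2 has invariant factor 2 > 1, so H_1 ≅ Z × Z/2.
  H_2: rank ker ∂_2 − rank ∂_3 = (20 − 20) − 0 = 0, and there is no ∂_3, so H_2 ≅ 0.

(K is a triangulation of the Klein bottle.)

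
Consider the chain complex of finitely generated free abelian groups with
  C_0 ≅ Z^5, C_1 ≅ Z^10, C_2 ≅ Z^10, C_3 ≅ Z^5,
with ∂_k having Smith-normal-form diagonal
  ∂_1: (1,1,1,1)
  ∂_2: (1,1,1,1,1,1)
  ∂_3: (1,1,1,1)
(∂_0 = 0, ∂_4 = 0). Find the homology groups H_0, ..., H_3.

H_0 ≅ Z,  H_1 = 0,  H_2 = 0,  H_3 ≅ Z.

H_0: b_0 = 5 − 0 − 4 = 1; torsion from ∂_1 factors > 1: none. So H_0 ≅ Z.
H_1: b_1 = 10 − 4 − 6 = 0; torsion from ∂_2 factors > 1: none. So H_1 ≅ 0.
H_2: b_2 = 10 − 6 − 4 = 0; torsion from ∂_3 factors > 1: none. So H_2 ≅ 0.
H_3: b_3 = 5 − 4 − 0 = 1; torsion from ∂_4 factors > 1: none. So H_3 ≅ Z.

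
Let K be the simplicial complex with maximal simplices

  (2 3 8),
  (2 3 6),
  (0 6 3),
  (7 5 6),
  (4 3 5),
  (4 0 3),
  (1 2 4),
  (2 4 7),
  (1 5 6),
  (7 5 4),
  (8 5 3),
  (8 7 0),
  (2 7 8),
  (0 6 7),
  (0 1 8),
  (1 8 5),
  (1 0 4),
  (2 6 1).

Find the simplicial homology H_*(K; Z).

H_0 ≅ Z,  H_1 ≅ Z^2,  H_2 ≅ Z.

Fix the vertex order 0 < 1 < 2 < 3 < 4 < 5 < 6 < 7 < 8 and write every simplex with vertices in increasing order. Then dim K = 2 and the simplices of K are:

  0-simplices (9): [0], [1], [2], [3], [4], [5], [6], [7], [8]
  1-simplices (27): (27 of them)
  2-simplices (18): [0,1,4], [0,1,8], [0,3,4], [0,3,6], [0,6,7], [0,7,8], [1,2,4], [1,2,6], [1,5,6], [1,5,8], [2,3,6], [2,3,8], [2,4,7], [2,7,8], [3,4,5], [3,5,8], [4,5,7], [5,6,7]

so the chain groups are C_0 ≅ Z^9, C_1 ≅ Z^27, C_2 ≅ Z^18.

Boundary ∂_1: C_1 → C_0 is given by ∂[p,q] = [q] − [p]. For instance
  ∂[1,6] = [6] − [1].
The 9×27 boundary matrix has rank 8 and Smith normal form diag(1,1,1,1,1,1,1,1).

The boundary map ∂_2: C_2 → C_1 sends each 2-simplex [p,q,r] to [q,r] − [p,r] + [p,q]. For instance
  ∂[1,5,6] = [5,6] − [1,6] + [1,5],
  ∂[0,1,4] = [1,4] − [0,4] + [0,1].
The 27×18 boundary matrix has rank 17 and Smith normal form diag(1,1,1,1,1,1,1,1,1,1,1,1,1,1,1,1,1).

Now H_k = ker ∂_k / im ∂_{k+1}, so:

  H_0: rank C_0 − rank ∂_1 = 9 − 8 = 1, and the invariant factors of ∂_1 are all 1, so H_0 ≅ Z.
  H_1: rank ker ∂_1 − rank ∂_2 = (27 − 8) − 17 = 2, and the invariant factors of ∂_2 are all 1, so H_1 ≅ Z^2.
  H_2: rank ker ∂_2 − rank ∂_3 = (18 − 17) − 0 = 1, and there is no ∂_3, so H_2 ≅ Z.

As a check, the Euler characteristic is 9 − 27 + 18 = 0, which agrees with 1 − 2 + 1 = 0.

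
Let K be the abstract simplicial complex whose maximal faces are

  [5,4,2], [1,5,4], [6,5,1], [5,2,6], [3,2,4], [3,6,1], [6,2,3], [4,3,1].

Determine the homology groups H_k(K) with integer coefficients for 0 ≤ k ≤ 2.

Order the vertices as 1 < 2 < 3 < 4 < 5 < 6. Listing each simplex with vertices in this order, K has dimension 2 with simplices:

  0-simplices (6): [1], [2], [3], [4], [5], [6]
  1-simplices (12): [1,3], [1,4], [1,5], [1,6], [2,3], [2,4], [2,5], [2,6], [3,4], [3,6], [4,5], [5,6]
  2-simplices (8): [1,3,4], [1,3,6], [1,4,5], [1,5,6], [2,3,4], [2,3,6], [2,4,5], [2,5,6]

so the chain groups are C_0 ≅ Z^6, C_1 ≅ Z^12, C_2 ≅ Z^8.

The boundary map ∂_1: C_1 → C_0 sends each edge [p,q] (with p < q) to q − p.
The resulting 6×12 matrix has rank 5, and its Smith normal form has invariant factors (1,1,1,1,1).

Boundary ∂_2: C_2 → C_1 acts by ∂[p,q,r] = [q,r] − [p,r] + [p,q]. For instance
  ∂[1,4,5] = [4,5] − [1,5] + [1,4],
  ∂[1,5,6] = [5,6] − [1,6] + [1,5].
As a 12×8 matrix over Z this has rank 7, with invariant factors (1,1,1,1,1,1,1).

From H_k ≅ ker(∂_k) / im(∂_{k+1}) we obtain:

  H_0: rank C_0 − rank ∂_1 = 6 − 5 = 1, and the invariant factors of ∂_1 are all 1, so H_0 = Z.
  H_1: rank ker ∂_1 − rank ∂_2 = (12 − 5) − 7 = 0, and the invariant factors of ∂_2 are all 1, so H_1 = 0.
  H_2: rank ker ∂_2 − rank ∂_3 = (8 − 7) − 0 = 1, and there is no ∂_3, so H_2 = Z.

As a check, the Euler characteristic is 6 − 12 + 8 = 2, which agrees with 1 − 0 + 1 = 2.
(K is a triangulation of the 2-sphere S^2.)

H_0 = Z,  H_1 = 0,  H_2 = Z.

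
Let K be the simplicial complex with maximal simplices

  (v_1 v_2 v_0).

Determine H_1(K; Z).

Take the total order v_0 < v_1 < v_2 on the vertex set. Then K (dimension 2) consists of the simplices:

  0-simplices (3): [v_0], [v_1], [v_2]
  1-simplices (3): [v_0,v_1], [v_0,v_2], [v_1,v_2]
  2-simplices (1): [v_0,v_1,v_2]

Hence C_0 ≅ Z^3, C_1 ≅ Z^3, C_2 ≅ Z^1.

The boundary map ∂_1: C_1 → C_0 is given by ∂[p,q] = [q] − [p].
The resulting 3×3 matrix has rank 2, and its Smith normal form has invariant factors (1,1).

The boundary map ∂_2: C_2 → C_1 acts by ∂[p,q,r] = [q,r] − [p,r] + [p,q]. For instance
  ∂[v_0,v_1,v_2] = [v_1,v_2] − [v_0,v_2] + [v_0,v_1].
This gives a 3×1 integer matrix of rank 1; reducing to Smith normal form yields diagonal entries (1).

Computing H_k = (kernel of ∂_k) / (image of ∂_{k+1}):

  H_1: rank ker ∂_1 − rank ∂_2 = (3 − 2) − 1 = 0, and the invariant factors of ∂_2 are all 1, so H_1 ≅ 0.

H_1 ≅ 0.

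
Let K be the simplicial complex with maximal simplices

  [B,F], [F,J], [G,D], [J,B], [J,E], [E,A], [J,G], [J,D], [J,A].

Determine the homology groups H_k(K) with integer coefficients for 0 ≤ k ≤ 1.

Fix the vertex order A < B < D < E < F < G < J and write every simplex with vertices in increasing order. Then dim K = 1 and the simplices of K are:

  0-simplices (7): A, B, D, E, F, G, J
  1-simplices (9): AE, AJ, BF, BJ, DG, DJ, EJ, FJ, GJ

so the chain groups are C_0 ≅ Z^7, C_1 ≅ Z^9.

The boundary map ∂_1: C_1 → C_0 sends each edge [p,q] (with p < q) to q − p.
As a 7×9 matrix over Z this has rank 6, with invariant factors (1,1,1,1,1,1).

Computing H_k = (kernel of ∂_k) / (image of ∂_{k+1}):

  H_0: rank C_0 − rank ∂_1 = 7 − 6 = 1, and the invariant factors of ∂_1 are all 1, so H_0 ≅ Z.
  H_1: rank ker ∂_1 − rank ∂_2 = (9 − 6) − 0 = 3, and there is no ∂_2, so H_1 ≅ Z^3.

As a check, the Euler characteristic is 7 − 9 = -2, which agrees with 1 − 3 = -2.

H_0 = Z,  H_1 = Z^3.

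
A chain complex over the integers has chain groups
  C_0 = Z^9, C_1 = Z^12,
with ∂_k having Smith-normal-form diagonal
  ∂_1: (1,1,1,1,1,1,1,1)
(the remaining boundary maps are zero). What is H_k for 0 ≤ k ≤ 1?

H_0: b_0 = 9 − 0 − 8 = 1; torsion from ∂_1 factors > 1: none. So H_0 ≅ Z.
H_1: b_1 = 12 − 8 − 0 = 4; torsion from ∂_2 factors > 1: none. So H_1 ≅ Z^4.

H_0 ≅ Z,  H_1 ≅ Z^4.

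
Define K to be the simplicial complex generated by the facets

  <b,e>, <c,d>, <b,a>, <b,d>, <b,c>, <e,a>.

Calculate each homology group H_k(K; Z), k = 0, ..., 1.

H_0 ≅ Z,  H_1 ≅ Z^2.

Order the vertices as a < b < c < d < e. Listing each simplex with vertices in this order, K has dimension 1 with simplices:

  0-simplices (5): a, b, c, d, e
  1-simplices (6): ab, ae, bc, bd, be, cd

so the chain groups are C_0 ≅ Z^5, C_1 ≅ Z^6.

Boundary ∂_1: C_1 → C_0 is given by ∂[p,q] = [q] − [p].
The 5×6 boundary matrix has rank 4 and Smith normal form diag(1,1,1,1).

Reading off H_k = ker ∂_k / im ∂_{k+1}:

  H_0: rank C_0 − rank ∂_1 = 5 − 4 = 1, and the invariant factors of ∂_1 are all 1, so H_0 = Z.
  H_1: rank ker ∂_1 − rank ∂_2 = (6 − 4) − 0 = 2, and there is no ∂_2, so H_1 = Z^2.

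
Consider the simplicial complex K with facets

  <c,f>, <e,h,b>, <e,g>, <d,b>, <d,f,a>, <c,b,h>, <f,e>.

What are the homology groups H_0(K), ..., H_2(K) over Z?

Order the vertices as a < b < c < d < e < f < g < h. Listing each simplex with vertices in this order, K has dimension 2 with simplices:

  0-simplices (8): a, b, c, d, e, f, g, h
  1-simplices (12): ad, af, bc, bd, be, bh, cf, ch, df, ef, eg, eh
  2-simplices (3): adf, bch, beh

Hence C_0 ≅ Z^8, C_1 ≅ Z^12, C_2 ≅ Z^3.

The boundary map ∂_1: C_1 → C_0 sends each edge [p,q] (with p < q) to q − p. For instance
  ∂af = f − a.
As a 8×12 matrix over Z this has rank 7, with invariant factors (1,1,1,1,1,1,1).

∂_2: C_2 → C_1 sends each 2-simplex [p,q,r] to [q,r] − [p,r] + [p,q]. For instance
  ∂bch = ch − bh + bc,
  ∂adf = df − af + ad.
The resulting 12×3 matrix has rank 3, and its Smith normal form has invariant factors (1,1,1).

From H_k ≅ ker(∂_k) / im(∂_{k+1}) we obtain:

  H_0: rank C_0 − rank ∂_1 = 8 − 7 = 1, and the invariant factors of ∂_1 are all 1, so H_0 ≅ Z.
  H_1: rank ker ∂_1 − rank ∂_2 = (12 − 7) − 3 = 2, and the invariant factors of ∂_2 are all 1, so H_1 ≅ Z^2.
  H_2: rank ker ∂_2 − rank ∂_3 = (3 − 3) − 0 = 0, and there is no ∂_3, so H_2 ≅ 0.

H_0 ≅ Z,  H_1 ≅ Z^2,  H_2 = 0.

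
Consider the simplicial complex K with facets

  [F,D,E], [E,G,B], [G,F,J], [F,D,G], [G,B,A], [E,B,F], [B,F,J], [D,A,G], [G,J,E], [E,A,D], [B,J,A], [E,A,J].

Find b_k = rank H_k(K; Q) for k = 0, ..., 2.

b_0 = 1, b_1 = 0, b_2 = 0.

Order the vertices as A < B < D < E < F < G < J. Listing each simplex with vertices in this order, K has dimension 2 with simplices:

  0-simplices (7): A, B, D, E, F, G, J
  1-simplices (18): AB, AD, AE, AG, AJ, BE, BF, BG, BJ, DE, DF, DG, EF, EG, EJ, FG, FJ, GJ
  2-simplices (12): ABG, ABJ, ADE, ADG, AEJ, BEF, BEG, BFJ, DEF, DFG, EGJ, FGJ

Hence C_0 ≅ Z^7, C_1 ≅ Z^18, C_2 ≅ Z^12.

The boundary map ∂_1: C_1 → C_0 maps an edge to its endpoints' difference, ∂[p,q] = q − p. For instance
  ∂FJ = J − F.
As a 7×18 matrix over Z this has rank 6, with invariant factors (1,1,1,1,1,1).

Boundary ∂_2: C_2 → C_1 sends each 2-simplex [p,q,r] to [q,r] − [p,r] + [p,q]. For instance
  ∂ABJ = BJ − AJ + AB,
  ∂BEF = EF − BF + BE.
This gives a 18×12 integer matrix of rank 12; reducing to Smith normal form yields diagonal entries (1,1,1,1,1,1,1,1,1,1,1,2).

Now H_k = ker ∂_k / im ∂_{k+1}, so:

  H_0: rank C_0 − rank ∂_1 = 7 − 6 = 1, and the invariant factors of ∂_1 are all 1, so H_0 = Z.
  H_1: rank ker ∂_1 − rank ∂_2 = (18 − 6) − 12 = 0, and ∂_2 has invariant factor 2 > 1, so H_1 = Z/2.
  H_2: rank ker ∂_2 − rank ∂_3 = (12 − 12) − 0 = 0, and there is no ∂_3, so H_2 = 0.

As a check, the Euler characteristic is 7 − 18 + 12 = 1, which agrees with 1 − 0 + 0 = 1.

Hence the Betti numbers are b_0 = 1, b_1 = 0, b_2 = 0.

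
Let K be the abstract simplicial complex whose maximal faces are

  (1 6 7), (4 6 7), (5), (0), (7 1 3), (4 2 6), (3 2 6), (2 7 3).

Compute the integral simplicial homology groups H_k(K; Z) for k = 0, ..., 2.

H_0 = Z^3,  H_1 = Z,  H_2 = 0.

Order the vertices as 0 < 1 < 2 < 3 < 4 < 5 < 6 < 7. Listing each simplex with vertices in this order, K has dimension 2 with simplices:

  0-simplices (8): [0], [1], [2], [3], [4], [5], [6], [7]
  1-simplices (12): [1,3], [1,6], [1,7], [2,3], [2,4], [2,6], [2,7], [3,6], [3,7], [4,6], [4,7], [6,7]
  2-simplices (6): [1,3,7], [1,6,7], [2,3,6], [2,3,7], [2,4,6], [4,6,7]

Hence C_0 ≅ Z^8, C_1 ≅ Z^12, C_2 ≅ Z^6.

Boundary ∂_1: C_1 → C_0 sends each edge [p,q] (with p < q) to q − p. For instance
  ∂[2,3] = [3] − [2].
As a 8×12 matrix over Z this has rank 5, with invariant factors (1,1,1,1,1).

The boundary map ∂_2: C_2 → C_1 acts by ∂[p,q,r] = [q,r] − [p,r] + [p,q]. For instance
  ∂[2,3,6] = [3,6] − [2,6] + [2,3],
  ∂[1,3,7] = [3,7] − [1,7] + [1,3].
The 12×6 boundary matrix has rank 6 and Smith normal form diag(1,1,1,1,1,1).

From H_k ≅ ker(∂_k) / im(∂_{k+1}) we obtain:

  H_0: rank C_0 − rank ∂_1 = 8 − 5 = 3, and the invariant factors of ∂_1 are all 1, so H_0 = Z^3.
  H_1: rank ker ∂_1 − rank ∂_2 = (12 − 5) − 6 = 1, and the invariant factors of ∂_2 are all 1, so H_1 = Z.
  H_2: rank ker ∂_2 − rank ∂_3 = (6 − 6) − 0 = 0, and there is no ∂_3, so H_2 = 0.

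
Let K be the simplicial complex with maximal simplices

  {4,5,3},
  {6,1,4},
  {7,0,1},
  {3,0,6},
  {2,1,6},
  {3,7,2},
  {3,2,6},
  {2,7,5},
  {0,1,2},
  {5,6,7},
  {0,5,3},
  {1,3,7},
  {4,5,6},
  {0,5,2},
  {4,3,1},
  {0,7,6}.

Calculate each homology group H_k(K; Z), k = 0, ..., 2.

K has 8 vertices, 24 edges, 16 triangles.
rank ∂_0 = 0, rank ∂_1 = 7 ⇒ b_0 = 8 − 0 − 7 = 1; all invariant factors of ∂_1 are 1 so no torsion. So H_0 = Z.
rank ∂_1 = 7, rank ∂_2 = 15 ⇒ b_1 = 24 − 7 − 15 = 2; all invariant factors of ∂_2 are 1 so no torsion. So H_1 = Z^2.
rank ∂_2 = 15, rank ∂_3 = 0 ⇒ b_2 = 16 − 15 − 0 = 1. So H_2 = Z.

H_0 ≅ Z,  H_1 ≅ Z^2,  H_2 ≅ Z.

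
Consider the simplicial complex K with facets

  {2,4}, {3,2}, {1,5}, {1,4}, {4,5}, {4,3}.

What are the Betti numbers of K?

b_0 = 1, b_1 = 2.

Take the total order 1 < 2 < 3 < 4 < 5 on the vertex set. Then K (dimension 1) consists of the simplices:

  0-simplices (5): [1], [2], [3], [4], [5]
  1-simplices (6): [1,4], [1,5], [2,3], [2,4], [3,4], [4,5]

so the chain groups are C_0 ≅ Z^5, C_1 ≅ Z^6.

Boundary ∂_1: C_1 → C_0 maps an edge to its endpoints' difference, ∂[p,q] = q − p. For instance
  ∂[2,4] = [4] − [2].
As a 5×6 matrix over Z this has rank 4, with invariant factors (1,1,1,1).

Now H_k = ker ∂_k / im ∂_{k+1}, so:

  H_0: rank C_0 − rank ∂_1 = 5 − 4 = 1, and the invariant factors of ∂_1 are all 1, so H_0 ≅ Z.
  H_1: rank ker ∂_1 − rank ∂_2 = (6 − 4) − 0 = 2, and there is no ∂_2, so H_1 ≅ Z^2.

As a check, the Euler characteristic is 5 − 6 = -1, which agrees with 1 − 2 = -1.

Hence the Betti numbers are b_0 = 1, b_1 = 2.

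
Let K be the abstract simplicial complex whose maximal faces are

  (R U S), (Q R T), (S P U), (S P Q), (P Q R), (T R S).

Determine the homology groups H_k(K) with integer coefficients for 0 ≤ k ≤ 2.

K has 6 vertices, 12 edges, 6 triangles.
rank ∂_0 = 0, rank ∂_1 = 5 ⇒ b_0 = 6 − 0 − 5 = 1; all invariant factors of ∂_1 are 1 so no torsion. So H_0 = Z.
rank ∂_1 = 5, rank ∂_2 = 6 ⇒ b_1 = 12 − 5 − 6 = 1; all invariant factors of ∂_2 are 1 so no torsion. So H_1 = Z.
rank ∂_2 = 6, rank ∂_3 = 0 ⇒ b_2 = 6 − 6 − 0 = 0. So H_2 = 0.

H_0 = Z,  H_1 = Z,  H_2 = 0.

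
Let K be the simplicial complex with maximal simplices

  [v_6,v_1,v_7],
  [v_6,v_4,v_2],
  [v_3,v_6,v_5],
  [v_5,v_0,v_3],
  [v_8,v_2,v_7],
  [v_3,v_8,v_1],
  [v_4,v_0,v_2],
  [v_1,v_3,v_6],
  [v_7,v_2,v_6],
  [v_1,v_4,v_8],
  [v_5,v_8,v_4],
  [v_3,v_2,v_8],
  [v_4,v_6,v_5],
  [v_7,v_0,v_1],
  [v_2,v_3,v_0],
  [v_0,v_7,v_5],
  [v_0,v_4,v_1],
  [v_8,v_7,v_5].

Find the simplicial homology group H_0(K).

Order the vertices as v_0 < v_1 < v_2 < v_3 < v_4 < v_5 < v_6 < v_7 < v_8. Listing each simplex with vertices in this order, K has dimension 2 with simplices:

  0-simplices (9): [v_0], [v_1], [v_2], [v_3], [v_4], [v_5], [v_6], [v_7], [v_8]
  1-simplices (27): (27 of them)
  2-simplices (18): (18 of them)

so the chain groups are C_0 ≅ Z^9, C_1 ≅ Z^27, C_2 ≅ Z^18.

∂_1: C_1 → C_0 is given by ∂[p,q] = [q] − [p]. For instance
  ∂[v_2,v_3] = [v_3] − [v_2].
This gives a 9×27 integer matrix of rank 8; reducing to Smith normal form yields diagonal entries (1,1,1,1,1,1,1,1).

The boundary map ∂_2: C_2 → C_1 sends each 2-simplex [p,q,r] to [q,r] − [p,r] + [p,q]. For instance
  ∂[v_1,v_3,v_8] = [v_3,v_8] − [v_1,v_8] + [v_1,v_3],
  ∂[v_2,v_7,v_8] = [v_7,v_8] − [v_2,v_8] + [v_2,v_7].
This gives a 27×18 integer matrix of rank 17; reducing to Smith normal form yields diagonal entries (1,1,1,1,1,1,1,1,1,1,1,1,1,1,1,1,1).

Computing H_k = (kernel of ∂_k) / (image of ∂_{k+1}):

  H_0: rank C_0 − rank ∂_1 = 9 − 8 = 1, and the invariant factors of ∂_1 are all 1, so H_0 ≅ Z.

(K is a triangulation of the torus T^2.)

H_0 ≅ Z.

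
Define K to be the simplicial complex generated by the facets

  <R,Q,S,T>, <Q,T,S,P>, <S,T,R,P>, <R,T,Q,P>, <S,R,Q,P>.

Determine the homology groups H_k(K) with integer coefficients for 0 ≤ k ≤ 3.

Order the vertices as P < Q < R < S < T. Listing each simplex with vertices in this order, K has dimension 3 with simplices:

  0-simplices (5): P, Q, R, S, T
  1-simplices (10): PQ, PR, PS, PT, QR, QS, QT, RS, RT, ST
  2-simplices (10): PQR, PQS, PQT, PRS, PRT, PST, QRS, QRT, QST, RST
  3-simplices (5): PQRS, PQRT, PQST, PRST, QRST

so the chain groups are C_0 ≅ Z^5, C_1 ≅ Z^10, C_2 ≅ Z^10, C_3 ≅ Z^5.

∂_1: C_1 → C_0 is given by ∂[p,q] = [q] − [p]. For instance
  ∂PS = S − P.
This gives a 5×10 integer matrix of rank 4; reducing to Smith normal form yields diagonal entries (1,1,1,1).

The boundary map ∂_2: C_2 → C_1 maps a triangle to the signed sum of its edges. For instance
  ∂PST = ST − PT + PS,
  ∂QST = ST − QT + QS.
As a 10×10 matrix over Z this has rank 6, with invariant factors (1,1,1,1,1,1).

∂_3: C_3 → C_2 sends each 3-simplex σ to the alternating sum Σ_i (−1)^i (σ with its i-th vertex removed). For instance
  ∂PQST = QST − PST + PQT − PQS,
  ∂QRST = RST − QST + QRT − QRS.
The resulting 10×5 matrix has rank 4, and its Smith normal form has invariant factors (1,1,1,1).

Now H_k = ker ∂_k / im ∂_{k+1}, so:

  H_0: rank C_0 − rank ∂_1 = 5 − 4 = 1, and the invariant factors of ∂_1 are all 1, so H_0 = Z.
  H_1: rank ker ∂_1 − rank ∂_2 = (10 − 4) − 6 = 0, and the invariant factors of ∂_2 are all 1, so H_1 = 0.
  H_2: rank ker ∂_2 − rank ∂_3 = (10 − 6) − 4 = 0, and the invariant factors of ∂_3 are all 1, so H_2 = 0.
  H_3: rank ker ∂_3 − rank ∂_4 = (5 − 4) − 0 = 1, and there is no ∂_4, so H_3 = Z.

H_0 ≅ Z,  H_1 = 0,  H_2 = 0,  H_3 ≅ Z.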